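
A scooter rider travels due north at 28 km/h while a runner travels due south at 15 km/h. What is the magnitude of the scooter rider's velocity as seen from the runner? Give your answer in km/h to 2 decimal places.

43.00 km/h

Taking east as x and north as y: scooter rider velocity = (0.000, 28.000) km/h; runner velocity = (0.000, -15.000) km/h.
Velocity of scooter rider relative to runner = (0.000, 28.000) − (0.000, -15.000) = (0.000, 43.000) km/h.
Magnitude = |(0.000, 43.000)| = 43.000 km/h.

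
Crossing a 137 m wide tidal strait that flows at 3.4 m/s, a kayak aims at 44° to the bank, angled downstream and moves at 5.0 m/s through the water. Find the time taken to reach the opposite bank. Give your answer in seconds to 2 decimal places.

The component of the kayak's velocity perpendicular to the bank is 5.0 × sin 44° = 3.473 m/s.
The flow acts along the bank and has no component across it.
Time = 137 / 3.473 = 39.444 s.

39.44 s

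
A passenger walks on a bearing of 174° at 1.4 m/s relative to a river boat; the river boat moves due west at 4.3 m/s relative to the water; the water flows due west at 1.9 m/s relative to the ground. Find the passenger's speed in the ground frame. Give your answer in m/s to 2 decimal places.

6.21 m/s

In east/north components (m/s): passenger relative to river boat = (0.146, -1.392); river boat relative to water = (-4.300, 0.000); water relative to ground = (-1.900, 0.000).
Sum = (-6.054, -1.392) m/s.
Speed = |(-6.054, -1.392)| = 6.212 m/s.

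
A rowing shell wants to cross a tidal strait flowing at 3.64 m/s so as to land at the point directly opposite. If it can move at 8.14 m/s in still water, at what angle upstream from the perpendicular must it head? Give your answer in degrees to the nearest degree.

27°

To cancel the current, the upstream component of the rowing shell's velocity must equal the flow: 8.14 sin θ = 3.64.
sin θ = 3.64 / 8.14 = 0.4472.
θ = arcsin(0.4472) = 26.563°.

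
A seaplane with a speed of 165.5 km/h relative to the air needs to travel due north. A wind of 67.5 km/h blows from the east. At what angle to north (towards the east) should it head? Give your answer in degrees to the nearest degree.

The wind pushes perpendicular to the desired track; the heading must have a component into the wind equal to 67.5 km/h: 165.5 sin θ = 67.5.
sin θ = 0.4079, so θ = 24.070°.

24°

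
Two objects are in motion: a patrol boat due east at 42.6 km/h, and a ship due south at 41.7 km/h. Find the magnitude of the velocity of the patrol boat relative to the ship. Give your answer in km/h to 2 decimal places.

Taking east as x and north as y: patrol boat velocity = (42.600, 0.000) km/h; ship velocity = (0.000, -41.700) km/h.
Velocity of patrol boat relative to ship = (42.600, 0.000) − (0.000, -41.700) = (42.600, 41.700) km/h.
Magnitude = |(42.600, 41.700)| = 59.612 km/h.

59.61 km/h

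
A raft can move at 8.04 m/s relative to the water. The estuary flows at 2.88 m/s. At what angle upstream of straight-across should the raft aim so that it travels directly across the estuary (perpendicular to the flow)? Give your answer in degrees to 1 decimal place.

To cancel the current, the upstream component of the raft's velocity must equal the flow: 8.04 sin θ = 2.88.
sin θ = 2.88 / 8.04 = 0.3582.
θ = arcsin(0.3582) = 20.990°.

21.0°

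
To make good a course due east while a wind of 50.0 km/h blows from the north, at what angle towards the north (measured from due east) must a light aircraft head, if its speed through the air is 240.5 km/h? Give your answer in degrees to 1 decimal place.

The wind pushes perpendicular to the desired track; the heading must have a component into the wind equal to 50.0 km/h: 240.5 sin θ = 50.0.
sin θ = 0.2079, so θ = 11.999°.

12.0°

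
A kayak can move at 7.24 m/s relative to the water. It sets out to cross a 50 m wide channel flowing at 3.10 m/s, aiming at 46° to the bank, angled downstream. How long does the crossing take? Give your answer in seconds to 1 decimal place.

9.6 s

The component of the kayak's velocity perpendicular to the bank is 7.24 × sin 46° = 5.208 m/s.
The current is parallel to the bank, so it does not affect the crossing time.
Time = 50 / 5.208 = 9.601 s.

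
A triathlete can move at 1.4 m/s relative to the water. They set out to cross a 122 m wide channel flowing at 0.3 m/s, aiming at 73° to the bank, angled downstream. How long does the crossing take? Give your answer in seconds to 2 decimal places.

91.12 s

The component of the triathlete's velocity perpendicular to the bank is 1.4 × sin 73° = 1.339 m/s.
The current is parallel to the bank, so it does not affect the crossing time.
Time = 122 / 1.339 = 91.125 s.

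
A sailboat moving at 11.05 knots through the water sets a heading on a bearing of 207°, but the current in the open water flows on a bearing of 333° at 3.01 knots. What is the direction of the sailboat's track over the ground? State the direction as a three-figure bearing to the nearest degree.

222°

Taking east as x and north as y: velocity relative to the water = (-5.017, -9.846) knots; the water relative to ground = (-1.367, 2.682) knots.
Velocity relative to ground = (-5.017, -9.846) + (-1.367, 2.682) = (-6.383, -7.164) knots.
Bearing = atan2(-6.38, -7.16) = 221.70° clockwise from north.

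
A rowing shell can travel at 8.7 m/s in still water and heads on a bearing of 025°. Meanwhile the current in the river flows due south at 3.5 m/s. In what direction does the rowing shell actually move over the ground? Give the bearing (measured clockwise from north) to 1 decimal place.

Taking east as x and north as y: velocity relative to the water = (3.677, 7.885) m/s; the water relative to ground = (0.000, -3.500) m/s.
Velocity relative to ground = (3.677, 7.885) + (0.000, -3.500) = (3.677, 4.385) m/s.
Bearing = atan2(3.68, 4.38) = 39.98° clockwise from north.

040.0°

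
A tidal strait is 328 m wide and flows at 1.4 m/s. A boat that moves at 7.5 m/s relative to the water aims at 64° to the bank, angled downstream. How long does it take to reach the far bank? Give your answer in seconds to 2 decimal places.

The component of the boat's velocity perpendicular to the bank is 7.5 × sin 64° = 6.741 m/s.
The current is parallel to the bank, so it does not affect the crossing time.
Time = 328 / 6.741 = 48.658 s.

48.66 s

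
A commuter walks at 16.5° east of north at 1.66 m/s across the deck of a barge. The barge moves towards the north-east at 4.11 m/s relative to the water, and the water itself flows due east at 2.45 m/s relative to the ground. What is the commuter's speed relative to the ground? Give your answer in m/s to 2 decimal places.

In east/north components (m/s): commuter relative to barge = (0.471, 1.592); barge relative to water = (2.906, 2.906); water relative to ground = (2.450, 0.000).
Sum = (5.828, 4.498) m/s.
Speed = |(5.828, 4.498)| = 7.362 m/s.

7.36 m/s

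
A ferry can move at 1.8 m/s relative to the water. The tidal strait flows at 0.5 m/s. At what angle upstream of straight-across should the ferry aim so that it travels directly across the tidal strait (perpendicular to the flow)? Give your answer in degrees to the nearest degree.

16°

To cancel the current, the upstream component of the ferry's velocity must equal the flow: 1.8 sin θ = 0.5.
sin θ = 0.5 / 1.8 = 0.2778.
θ = arcsin(0.2778) = 16.128°.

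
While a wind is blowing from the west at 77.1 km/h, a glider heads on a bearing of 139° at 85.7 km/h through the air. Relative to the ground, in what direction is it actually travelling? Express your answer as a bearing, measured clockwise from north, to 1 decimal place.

Taking east as x and north as y: velocity relative to the air = (56.224, -64.679) km/h; the air relative to ground = (77.100, 0.000) km/h.
Velocity relative to ground = (56.224, -64.679) + (77.100, 0.000) = (133.324, -64.679) km/h.
Bearing = atan2(133.32, -64.68) = 115.88° clockwise from north.

115.9°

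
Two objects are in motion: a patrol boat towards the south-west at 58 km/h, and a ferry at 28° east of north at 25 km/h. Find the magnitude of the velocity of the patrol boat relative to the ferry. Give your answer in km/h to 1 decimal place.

Taking east as x and north as y: patrol boat velocity = (-41.012, -41.012) km/h; ferry velocity = (11.737, 22.074) km/h.
Velocity of patrol boat relative to ferry = (-41.012, -41.012) − (11.737, 22.074) = (-52.749, -63.086) km/h.
Magnitude = |(-52.749, -63.086)| = 82.233 km/h.

82.2 km/h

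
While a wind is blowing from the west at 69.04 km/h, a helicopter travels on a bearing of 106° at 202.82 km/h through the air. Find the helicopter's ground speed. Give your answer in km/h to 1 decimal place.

Taking east as x and north as y: velocity relative to the air = (194.963, -55.905) km/h; the air relative to ground = (69.040, 0.000) km/h.
Velocity relative to ground = (194.963, -55.905) + (69.040, 0.000) = (264.003, -55.905) km/h.
Speed = |(264.003, -55.905)| = 269.857 km/h.

269.9 km/h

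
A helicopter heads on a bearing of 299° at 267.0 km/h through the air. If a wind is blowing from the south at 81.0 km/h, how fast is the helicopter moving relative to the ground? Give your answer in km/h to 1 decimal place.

Taking east as x and north as y: velocity relative to the air = (-233.523, 129.444) km/h; the air relative to ground = (0.000, 81.000) km/h.
Velocity relative to ground = (-233.523, 129.444) + (0.000, 81.000) = (-233.523, 210.444) km/h.
Speed = |(-233.523, 210.444)| = 314.356 km/h.

314.4 km/h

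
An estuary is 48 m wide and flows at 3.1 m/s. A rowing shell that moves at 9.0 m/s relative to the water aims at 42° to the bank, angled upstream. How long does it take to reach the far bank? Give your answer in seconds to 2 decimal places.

7.97 s

The component of the rowing shell's velocity perpendicular to the bank is 9.0 × sin 42° = 6.022 m/s.
The current is parallel to the bank, so it does not affect the crossing time.
Time = 48 / 6.022 = 7.971 s.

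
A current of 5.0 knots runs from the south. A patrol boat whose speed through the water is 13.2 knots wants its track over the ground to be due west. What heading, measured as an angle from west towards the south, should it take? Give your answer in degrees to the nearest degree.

The current pushes perpendicular to the desired track; the heading must have a component into the current equal to 5.0 knots: 13.2 sin θ = 5.0.
sin θ = 0.3788, so θ = 22.259°.

22°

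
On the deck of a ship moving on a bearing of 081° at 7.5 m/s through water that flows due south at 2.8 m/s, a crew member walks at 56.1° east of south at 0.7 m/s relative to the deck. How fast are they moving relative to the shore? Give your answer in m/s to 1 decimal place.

8.2 m/s

In east/north components (m/s): crew member relative to ship = (0.581, -0.390); ship relative to water = (7.408, 1.173); water relative to ground = (0.000, -2.800).
Sum = (7.989, -2.017) m/s.
Speed = |(7.989, -2.017)| = 8.239 m/s.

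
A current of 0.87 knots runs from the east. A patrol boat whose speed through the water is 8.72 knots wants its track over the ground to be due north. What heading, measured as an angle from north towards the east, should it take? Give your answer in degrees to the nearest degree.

The current pushes perpendicular to the desired track; the heading must have a component into the current equal to 0.87 knots: 8.72 sin θ = 0.87.
sin θ = 0.0998, so θ = 5.726°.

6°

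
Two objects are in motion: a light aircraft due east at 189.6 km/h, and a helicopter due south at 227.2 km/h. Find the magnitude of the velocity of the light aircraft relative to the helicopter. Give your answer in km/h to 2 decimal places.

295.92 km/h

Taking east as x and north as y: light aircraft velocity = (189.600, 0.000) km/h; helicopter velocity = (0.000, -227.200) km/h.
Velocity of light aircraft relative to helicopter = (189.600, 0.000) − (0.000, -227.200) = (189.600, 227.200) km/h.
Magnitude = |(189.600, 227.200)| = 295.919 km/h.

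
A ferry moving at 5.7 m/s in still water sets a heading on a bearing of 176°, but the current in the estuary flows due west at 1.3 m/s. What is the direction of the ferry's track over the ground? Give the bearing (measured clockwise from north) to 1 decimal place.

Taking east as x and north as y: velocity relative to the water = (0.398, -5.686) m/s; the water relative to ground = (-1.300, 0.000) m/s.
Velocity relative to ground = (0.398, -5.686) + (-1.300, 0.000) = (-0.902, -5.686) m/s.
Bearing = atan2(-0.90, -5.69) = 189.02° clockwise from north.

189.0°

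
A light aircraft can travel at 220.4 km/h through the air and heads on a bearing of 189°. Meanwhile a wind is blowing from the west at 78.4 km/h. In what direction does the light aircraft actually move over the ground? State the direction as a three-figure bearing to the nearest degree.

169°

Taking east as x and north as y: velocity relative to the air = (-34.478, -217.687) km/h; the air relative to ground = (78.400, 0.000) km/h.
Velocity relative to ground = (-34.478, -217.687) + (78.400, 0.000) = (43.922, -217.687) km/h.
Bearing = atan2(43.92, -217.69) = 168.59° clockwise from north.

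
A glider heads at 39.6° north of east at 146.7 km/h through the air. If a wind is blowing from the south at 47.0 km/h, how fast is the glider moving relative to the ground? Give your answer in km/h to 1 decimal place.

180.3 km/h

Taking east as x and north as y: velocity relative to the air = (113.034, 93.510) km/h; the air relative to ground = (0.000, 47.000) km/h.
Velocity relative to ground = (113.034, 93.510) + (0.000, 47.000) = (113.034, 140.510) km/h.
Speed = |(113.034, 140.510)| = 180.333 km/h.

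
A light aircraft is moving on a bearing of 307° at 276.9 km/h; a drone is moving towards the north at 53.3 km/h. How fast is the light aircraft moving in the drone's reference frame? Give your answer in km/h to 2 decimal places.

Taking east as x and north as y: light aircraft velocity = (-221.142, 166.643) km/h; drone velocity = (0.000, 53.300) km/h.
Velocity of light aircraft relative to drone = (-221.142, 166.643) − (0.000, 53.300) = (-221.142, 113.343) km/h.
Magnitude = |(-221.142, 113.343)| = 248.496 km/h.

248.50 km/h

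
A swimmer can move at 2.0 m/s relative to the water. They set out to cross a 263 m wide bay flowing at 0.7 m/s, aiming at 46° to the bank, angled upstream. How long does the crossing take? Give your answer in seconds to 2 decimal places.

182.81 s

The component of the swimmer's velocity perpendicular to the bank is 2.0 × sin 46° = 1.439 m/s.
The flow acts along the bank and has no component across it.
Time = 263 / 1.439 = 182.807 s.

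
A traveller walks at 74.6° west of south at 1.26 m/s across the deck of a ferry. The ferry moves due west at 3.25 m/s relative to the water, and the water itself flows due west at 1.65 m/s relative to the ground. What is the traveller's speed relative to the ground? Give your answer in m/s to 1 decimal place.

In east/north components (m/s): traveller relative to ferry = (-1.215, -0.335); ferry relative to water = (-3.250, 0.000); water relative to ground = (-1.650, 0.000).
Sum = (-6.115, -0.335) m/s.
Speed = |(-6.115, -0.335)| = 6.124 m/s.

6.1 m/s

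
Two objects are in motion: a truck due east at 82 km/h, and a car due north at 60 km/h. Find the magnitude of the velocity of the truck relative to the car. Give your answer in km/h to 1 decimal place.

101.6 km/h

Taking east as x and north as y: truck velocity = (82.000, 0.000) km/h; car velocity = (0.000, 60.000) km/h.
Velocity of truck relative to car = (82.000, 0.000) − (0.000, 60.000) = (82.000, -60.000) km/h.
Magnitude = |(82.000, -60.000)| = 101.607 km/h.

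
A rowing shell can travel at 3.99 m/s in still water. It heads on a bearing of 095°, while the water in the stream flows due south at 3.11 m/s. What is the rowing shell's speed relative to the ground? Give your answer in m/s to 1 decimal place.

5.3 m/s

Taking east as x and north as y: velocity relative to the water = (3.975, -0.348) m/s; the water relative to ground = (0.000, -3.110) m/s.
Velocity relative to ground = (3.975, -0.348) + (0.000, -3.110) = (3.975, -3.458) m/s.
Speed = |(3.975, -3.458)| = 5.268 m/s.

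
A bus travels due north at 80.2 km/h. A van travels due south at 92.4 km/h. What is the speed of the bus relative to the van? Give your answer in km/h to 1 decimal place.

Taking east as x and north as y: bus velocity = (0.000, 80.200) km/h; van velocity = (0.000, -92.400) km/h.
Velocity of bus relative to van = (0.000, 80.200) − (0.000, -92.400) = (0.000, 172.600) km/h.
Magnitude = |(0.000, 172.600)| = 172.600 km/h.

172.6 km/h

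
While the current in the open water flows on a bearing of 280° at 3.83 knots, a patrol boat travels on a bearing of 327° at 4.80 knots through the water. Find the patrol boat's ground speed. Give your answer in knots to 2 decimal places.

7.92 knots

Taking east as x and north as y: velocity relative to the water = (-2.614, 4.026) knots; the water relative to ground = (-3.772, 0.665) knots.
Velocity relative to ground = (-2.614, 4.026) + (-3.772, 0.665) = (-6.386, 4.691) knots.
Speed = |(-6.386, 4.691)| = 7.924 knots.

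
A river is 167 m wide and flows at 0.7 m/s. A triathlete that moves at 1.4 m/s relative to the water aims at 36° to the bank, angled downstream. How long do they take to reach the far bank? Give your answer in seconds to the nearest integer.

The component of the triathlete's velocity perpendicular to the bank is 1.4 × sin 36° = 0.823 m/s.
The flow acts along the bank and has no component across it.
Time = 167 / 0.823 = 202.941 s.

203 s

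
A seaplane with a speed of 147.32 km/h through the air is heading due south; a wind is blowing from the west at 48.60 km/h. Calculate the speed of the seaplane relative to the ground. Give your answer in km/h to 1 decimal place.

155.1 km/h

Taking east as x and north as y: velocity relative to the air = (0.000, -147.320) km/h; the air relative to ground = (48.600, 0.000) km/h.
Velocity relative to ground = (0.000, -147.320) + (48.600, 0.000) = (48.600, -147.320) km/h.
Speed = |(48.600, -147.320)| = 155.129 km/h.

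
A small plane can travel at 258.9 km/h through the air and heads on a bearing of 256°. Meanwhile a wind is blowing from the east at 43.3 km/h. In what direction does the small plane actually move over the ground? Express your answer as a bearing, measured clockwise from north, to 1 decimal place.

258.0°

Taking east as x and north as y: velocity relative to the air = (-251.210, -62.634) km/h; the air relative to ground = (-43.300, 0.000) km/h.
Velocity relative to ground = (-251.210, -62.634) + (-43.300, 0.000) = (-294.510, -62.634) km/h.
Bearing = atan2(-294.51, -62.63) = 257.99° clockwise from north.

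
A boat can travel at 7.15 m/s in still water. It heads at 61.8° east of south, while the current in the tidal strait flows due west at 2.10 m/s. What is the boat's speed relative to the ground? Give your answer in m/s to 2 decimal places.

5.39 m/s

Taking east as x and north as y: velocity relative to the water = (6.301, -3.379) m/s; the water relative to ground = (-2.100, 0.000) m/s.
Velocity relative to ground = (6.301, -3.379) + (-2.100, 0.000) = (4.201, -3.379) m/s.
Speed = |(4.201, -3.379)| = 5.391 m/s.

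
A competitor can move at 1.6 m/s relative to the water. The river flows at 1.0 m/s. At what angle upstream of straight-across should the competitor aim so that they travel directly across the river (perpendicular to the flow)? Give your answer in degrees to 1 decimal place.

38.7°

To cancel the current, the upstream component of the competitor's velocity must equal the flow: 1.6 sin θ = 1.0.
sin θ = 1.0 / 1.6 = 0.6250.
θ = arcsin(0.6250) = 38.682°.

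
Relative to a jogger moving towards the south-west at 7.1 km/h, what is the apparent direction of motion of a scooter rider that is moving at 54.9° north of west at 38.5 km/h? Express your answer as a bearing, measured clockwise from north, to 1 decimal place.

334.9°

Taking east as x and north as y: scooter rider velocity = (-22.138, 31.499) km/h; jogger velocity = (-5.020, -5.020) km/h.
Velocity of scooter rider relative to jogger = (-22.138, 31.499) − (-5.020, -5.020) = (-17.117, 36.519) km/h.
Bearing = atan2(-17.12, 36.52) = 334.89° clockwise from north.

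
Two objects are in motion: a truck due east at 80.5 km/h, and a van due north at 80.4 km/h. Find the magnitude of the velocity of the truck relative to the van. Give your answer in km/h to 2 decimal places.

Taking east as x and north as y: truck velocity = (80.500, 0.000) km/h; van velocity = (0.000, 80.400) km/h.
Velocity of truck relative to van = (80.500, 0.000) − (0.000, 80.400) = (80.500, -80.400) km/h.
Magnitude = |(80.500, -80.400)| = 113.774 km/h.

113.77 km/h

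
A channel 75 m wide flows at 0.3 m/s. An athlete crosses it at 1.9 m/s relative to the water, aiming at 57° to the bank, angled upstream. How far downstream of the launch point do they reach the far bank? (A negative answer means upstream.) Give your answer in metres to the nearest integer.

-35 m

Perpendicular speed = 1.593 m/s; crossing time = 75 / 1.593 = 47.067 s.
Net downstream speed = -0.735 m/s.
Drift = -0.735 × 47.067 = -34.585 m (upstream).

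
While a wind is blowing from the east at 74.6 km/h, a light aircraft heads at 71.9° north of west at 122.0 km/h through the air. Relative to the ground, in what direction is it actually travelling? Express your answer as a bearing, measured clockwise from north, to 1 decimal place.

315.9°

Taking east as x and north as y: velocity relative to the air = (-37.903, 115.963) km/h; the air relative to ground = (-74.600, 0.000) km/h.
Velocity relative to ground = (-37.903, 115.963) + (-74.600, 0.000) = (-112.503, 115.963) km/h.
Bearing = atan2(-112.50, 115.96) = 315.87° clockwise from north.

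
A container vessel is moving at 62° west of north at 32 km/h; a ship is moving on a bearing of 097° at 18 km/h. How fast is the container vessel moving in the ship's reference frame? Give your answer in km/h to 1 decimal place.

Taking east as x and north as y: container vessel velocity = (-28.254, 15.023) km/h; ship velocity = (17.866, -2.194) km/h.
Velocity of container vessel relative to ship = (-28.254, 15.023) − (17.866, -2.194) = (-46.120, 17.217) km/h.
Magnitude = |(-46.120, 17.217)| = 49.229 km/h.

49.2 km/h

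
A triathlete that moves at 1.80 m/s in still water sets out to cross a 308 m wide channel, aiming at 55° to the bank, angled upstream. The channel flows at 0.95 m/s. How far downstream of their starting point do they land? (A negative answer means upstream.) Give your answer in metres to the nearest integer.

-17 m

Perpendicular speed = 1.474 m/s; crossing time = 308 / 1.474 = 208.888 s.
Net downstream speed = -0.082 m/s.
Drift = -0.082 × 208.888 = -17.220 m (upstream).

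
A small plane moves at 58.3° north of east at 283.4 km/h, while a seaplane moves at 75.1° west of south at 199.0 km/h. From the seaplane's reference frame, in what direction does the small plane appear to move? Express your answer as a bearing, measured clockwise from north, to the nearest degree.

049°

Taking east as x and north as y: small plane velocity = (148.919, 241.120) km/h; seaplane velocity = (-192.309, -51.169) km/h.
Velocity of small plane relative to seaplane = (148.919, 241.120) − (-192.309, -51.169) = (341.228, 292.289) km/h.
Bearing = atan2(341.23, 292.29) = 49.42° clockwise from north.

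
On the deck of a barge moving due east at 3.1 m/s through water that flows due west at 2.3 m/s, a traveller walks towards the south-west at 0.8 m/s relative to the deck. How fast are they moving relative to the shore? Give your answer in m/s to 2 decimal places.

0.61 m/s

In east/north components (m/s): traveller relative to barge = (-0.566, -0.566); barge relative to water = (3.100, 0.000); water relative to ground = (-2.300, 0.000).
Sum = (0.234, -0.566) m/s.
Speed = |(0.234, -0.566)| = 0.612 m/s.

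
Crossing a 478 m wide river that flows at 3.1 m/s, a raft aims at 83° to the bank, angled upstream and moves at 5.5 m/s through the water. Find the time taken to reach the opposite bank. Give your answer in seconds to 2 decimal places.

87.56 s

The component of the raft's velocity perpendicular to the bank is 5.5 × sin 83° = 5.459 m/s.
The current is parallel to the bank, so it does not affect the crossing time.
Time = 478 / 5.459 = 87.562 s.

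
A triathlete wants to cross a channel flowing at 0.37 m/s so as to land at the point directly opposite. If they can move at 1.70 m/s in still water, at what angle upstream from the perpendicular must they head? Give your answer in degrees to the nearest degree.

To cancel the current, the upstream component of the triathlete's velocity must equal the flow: 1.70 sin θ = 0.37.
sin θ = 0.37 / 1.70 = 0.2176.
θ = arcsin(0.2176) = 12.571°.

13°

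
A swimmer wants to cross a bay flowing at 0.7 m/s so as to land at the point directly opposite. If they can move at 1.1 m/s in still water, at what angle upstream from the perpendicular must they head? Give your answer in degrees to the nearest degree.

To cancel the current, the upstream component of the swimmer's velocity must equal the flow: 1.1 sin θ = 0.7.
sin θ = 0.7 / 1.1 = 0.6364.
θ = arcsin(0.6364) = 39.521°.

40°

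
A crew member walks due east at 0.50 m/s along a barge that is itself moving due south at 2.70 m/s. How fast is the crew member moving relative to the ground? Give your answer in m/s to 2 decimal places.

2.75 m/s

Taking east as x and north as y: barge velocity = (0.000, -2.700) m/s; crew member velocity relative to barge = (0.500, 0.000) m/s.
Velocity relative to ground = (0.000, -2.700) + (0.500, 0.000) = (0.500, -2.700) m/s.
Speed = |(0.500, -2.700)| = 2.746 m/s.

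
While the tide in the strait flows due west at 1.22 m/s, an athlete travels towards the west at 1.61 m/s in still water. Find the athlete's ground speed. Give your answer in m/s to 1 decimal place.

Taking east as x and north as y: velocity relative to the water = (-1.610, 0.000) m/s; the water relative to ground = (-1.220, 0.000) m/s.
Velocity relative to ground = (-1.610, 0.000) + (-1.220, 0.000) = (-2.830, 0.000) m/s.
Speed = |(-2.830, 0.000)| = 2.830 m/s.

2.8 m/s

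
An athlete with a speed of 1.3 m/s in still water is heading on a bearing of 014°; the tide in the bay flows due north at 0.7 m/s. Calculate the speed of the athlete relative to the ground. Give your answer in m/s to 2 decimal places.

1.99 m/s

Taking east as x and north as y: velocity relative to the water = (0.314, 1.261) m/s; the water relative to ground = (0.000, 0.700) m/s.
Velocity relative to ground = (0.314, 1.261) + (0.000, 0.700) = (0.314, 1.961) m/s.
Speed = |(0.314, 1.961)| = 1.986 m/s.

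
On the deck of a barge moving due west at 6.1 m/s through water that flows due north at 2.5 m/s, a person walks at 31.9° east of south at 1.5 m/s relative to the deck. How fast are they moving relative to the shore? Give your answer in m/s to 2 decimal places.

In east/north components (m/s): person relative to barge = (0.793, -1.273); barge relative to water = (-6.100, 0.000); water relative to ground = (0.000, 2.500).
Sum = (-5.307, 1.227) m/s.
Speed = |(-5.307, 1.227)| = 5.447 m/s.

5.45 m/s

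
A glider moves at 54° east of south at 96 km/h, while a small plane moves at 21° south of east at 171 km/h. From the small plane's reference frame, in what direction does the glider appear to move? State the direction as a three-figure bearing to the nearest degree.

Taking east as x and north as y: glider velocity = (77.666, -56.427) km/h; small plane velocity = (159.642, -61.281) km/h.
Velocity of glider relative to small plane = (77.666, -56.427) − (159.642, -61.281) = (-81.977, 4.854) km/h.
Bearing = atan2(-81.98, 4.85) = 273.39° clockwise from north.

273°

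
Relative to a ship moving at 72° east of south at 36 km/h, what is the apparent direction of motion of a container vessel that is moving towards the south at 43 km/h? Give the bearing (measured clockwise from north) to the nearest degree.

227°

Taking east as x and north as y: container vessel velocity = (0.000, -43.000) km/h; ship velocity = (34.238, -11.125) km/h.
Velocity of container vessel relative to ship = (0.000, -43.000) − (34.238, -11.125) = (-34.238, -31.875) km/h.
Bearing = atan2(-34.24, -31.88) = 227.05° clockwise from north.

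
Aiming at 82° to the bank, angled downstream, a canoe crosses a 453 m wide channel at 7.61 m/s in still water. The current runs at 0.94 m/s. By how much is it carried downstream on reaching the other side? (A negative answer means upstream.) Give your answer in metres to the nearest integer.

Perpendicular speed = 7.536 m/s; crossing time = 453 / 7.536 = 60.112 s.
Net downstream speed = 1.999 m/s.
Drift = 1.999 × 60.112 = 120.170 m (downstream).

120 m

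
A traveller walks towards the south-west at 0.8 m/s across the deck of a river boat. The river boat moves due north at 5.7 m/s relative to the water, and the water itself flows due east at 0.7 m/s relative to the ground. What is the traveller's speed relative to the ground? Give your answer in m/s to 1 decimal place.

In east/north components (m/s): traveller relative to river boat = (-0.566, -0.566); river boat relative to water = (0.000, 5.700); water relative to ground = (0.700, 0.000).
Sum = (0.134, 5.134) m/s.
Speed = |(0.134, 5.134)| = 5.136 m/s.

5.1 m/s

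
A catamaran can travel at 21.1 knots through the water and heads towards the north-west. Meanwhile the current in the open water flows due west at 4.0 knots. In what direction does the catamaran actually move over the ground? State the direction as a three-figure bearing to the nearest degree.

308°

Taking east as x and north as y: velocity relative to the water = (-14.920, 14.920) knots; the water relative to ground = (-4.000, 0.000) knots.
Velocity relative to ground = (-14.920, 14.920) + (-4.000, 0.000) = (-18.920, 14.920) knots.
Bearing = atan2(-18.92, 14.92) = 308.26° clockwise from north.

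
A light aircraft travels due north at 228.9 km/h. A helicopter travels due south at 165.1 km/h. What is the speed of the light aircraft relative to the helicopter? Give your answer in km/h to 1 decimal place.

Taking east as x and north as y: light aircraft velocity = (0.000, 228.900) km/h; helicopter velocity = (0.000, -165.100) km/h.
Velocity of light aircraft relative to helicopter = (0.000, 228.900) − (0.000, -165.100) = (0.000, 394.000) km/h.
Magnitude = |(0.000, 394.000)| = 394.000 km/h.

394.0 km/h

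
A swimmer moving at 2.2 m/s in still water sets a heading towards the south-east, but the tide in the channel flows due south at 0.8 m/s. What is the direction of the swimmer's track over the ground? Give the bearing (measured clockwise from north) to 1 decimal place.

146.6°

Taking east as x and north as y: velocity relative to the water = (1.556, -1.556) m/s; the water relative to ground = (0.000, -0.800) m/s.
Velocity relative to ground = (1.556, -1.556) + (0.000, -0.800) = (1.556, -2.356) m/s.
Bearing = atan2(1.56, -2.36) = 146.56° clockwise from north.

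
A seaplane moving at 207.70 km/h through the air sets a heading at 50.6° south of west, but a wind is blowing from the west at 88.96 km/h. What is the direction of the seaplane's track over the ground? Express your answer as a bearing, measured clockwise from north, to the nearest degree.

Taking east as x and north as y: velocity relative to the air = (-131.834, -160.497) km/h; the air relative to ground = (88.960, 0.000) km/h.
Velocity relative to ground = (-131.834, -160.497) + (88.960, 0.000) = (-42.874, -160.497) km/h.
Bearing = atan2(-42.87, -160.50) = 194.96° clockwise from north.

195°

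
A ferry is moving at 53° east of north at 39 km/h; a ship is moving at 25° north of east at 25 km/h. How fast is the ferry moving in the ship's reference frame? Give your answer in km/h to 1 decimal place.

15.4 km/h

Taking east as x and north as y: ferry velocity = (31.147, 23.471) km/h; ship velocity = (22.658, 10.565) km/h.
Velocity of ferry relative to ship = (31.147, 23.471) − (22.658, 10.565) = (8.489, 12.905) km/h.
Magnitude = |(8.489, 12.905)| = 15.447 km/h.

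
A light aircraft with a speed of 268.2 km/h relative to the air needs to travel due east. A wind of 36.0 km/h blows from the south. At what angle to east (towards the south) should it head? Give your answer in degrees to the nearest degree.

8°

The wind pushes perpendicular to the desired track; the heading must have a component into the wind equal to 36.0 km/h: 268.2 sin θ = 36.0.
sin θ = 0.1342, so θ = 7.714°.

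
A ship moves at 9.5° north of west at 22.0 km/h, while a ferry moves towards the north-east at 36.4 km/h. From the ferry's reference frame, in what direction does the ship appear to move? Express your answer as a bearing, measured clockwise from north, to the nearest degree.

Taking east as x and north as y: ship velocity = (-21.698, 3.631) km/h; ferry velocity = (25.739, 25.739) km/h.
Velocity of ship relative to ferry = (-21.698, 3.631) − (25.739, 25.739) = (-47.437, -22.108) km/h.
Bearing = atan2(-47.44, -22.11) = 245.01° clockwise from north.

245°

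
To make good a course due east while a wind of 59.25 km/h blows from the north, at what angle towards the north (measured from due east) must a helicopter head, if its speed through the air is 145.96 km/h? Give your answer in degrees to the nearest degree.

24°

The wind pushes perpendicular to the desired track; the heading must have a component into the wind equal to 59.25 km/h: 145.96 sin θ = 59.25.
sin θ = 0.4059, so θ = 23.950°.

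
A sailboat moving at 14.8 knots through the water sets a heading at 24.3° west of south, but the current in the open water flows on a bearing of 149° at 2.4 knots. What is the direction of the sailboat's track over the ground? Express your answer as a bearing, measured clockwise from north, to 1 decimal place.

Taking east as x and north as y: velocity relative to the water = (-6.090, -13.489) knots; the water relative to ground = (1.236, -2.057) knots.
Velocity relative to ground = (-6.090, -13.489) + (1.236, -2.057) = (-4.854, -15.546) knots.
Bearing = atan2(-4.85, -15.55) = 197.34° clockwise from north.

197.3°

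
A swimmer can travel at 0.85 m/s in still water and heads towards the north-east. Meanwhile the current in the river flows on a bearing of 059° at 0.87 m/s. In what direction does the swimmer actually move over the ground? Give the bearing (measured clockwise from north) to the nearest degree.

052°

Taking east as x and north as y: velocity relative to the water = (0.601, 0.601) m/s; the water relative to ground = (0.746, 0.448) m/s.
Velocity relative to ground = (0.601, 0.601) + (0.746, 0.448) = (1.347, 1.049) m/s.
Bearing = atan2(1.35, 1.05) = 52.08° clockwise from north.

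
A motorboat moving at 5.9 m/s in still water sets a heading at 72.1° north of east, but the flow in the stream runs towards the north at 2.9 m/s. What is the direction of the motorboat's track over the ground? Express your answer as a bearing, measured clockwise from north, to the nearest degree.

Taking east as x and north as y: velocity relative to the water = (1.813, 5.614) m/s; the water relative to ground = (0.000, 2.900) m/s.
Velocity relative to ground = (1.813, 5.614) + (0.000, 2.900) = (1.813, 8.514) m/s.
Bearing = atan2(1.81, 8.51) = 12.02° clockwise from north.

012°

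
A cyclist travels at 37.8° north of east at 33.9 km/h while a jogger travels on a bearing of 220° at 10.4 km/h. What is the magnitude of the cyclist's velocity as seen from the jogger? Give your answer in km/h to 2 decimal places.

Taking east as x and north as y: cyclist velocity = (26.786, 20.778) km/h; jogger velocity = (-6.685, -7.967) km/h.
Velocity of cyclist relative to jogger = (26.786, 20.778) − (-6.685, -7.967) = (33.471, 28.744) km/h.
Magnitude = |(33.471, 28.744)| = 44.120 km/h.

44.12 km/h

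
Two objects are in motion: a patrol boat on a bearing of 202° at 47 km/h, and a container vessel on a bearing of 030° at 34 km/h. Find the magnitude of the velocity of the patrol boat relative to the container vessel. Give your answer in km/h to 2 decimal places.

Taking east as x and north as y: patrol boat velocity = (-17.607, -43.578) km/h; container vessel velocity = (17.000, 29.445) km/h.
Velocity of patrol boat relative to container vessel = (-17.607, -43.578) − (17.000, 29.445) = (-34.607, -73.023) km/h.
Magnitude = |(-34.607, -73.023)| = 80.808 km/h.

80.81 km/h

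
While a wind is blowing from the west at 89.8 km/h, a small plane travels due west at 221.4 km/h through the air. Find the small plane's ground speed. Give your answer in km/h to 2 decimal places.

131.60 km/h

Taking east as x and north as y: velocity relative to the air = (-221.400, 0.000) km/h; the air relative to ground = (89.800, 0.000) km/h.
Velocity relative to ground = (-221.400, 0.000) + (89.800, 0.000) = (-131.600, 0.000) km/h.
Speed = |(-131.600, 0.000)| = 131.600 km/h.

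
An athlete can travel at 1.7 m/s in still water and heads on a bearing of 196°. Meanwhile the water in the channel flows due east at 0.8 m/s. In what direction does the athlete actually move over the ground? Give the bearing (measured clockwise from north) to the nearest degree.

169°

Taking east as x and north as y: velocity relative to the water = (-0.469, -1.634) m/s; the water relative to ground = (0.800, 0.000) m/s.
Velocity relative to ground = (-0.469, -1.634) + (0.800, 0.000) = (0.331, -1.634) m/s.
Bearing = atan2(0.33, -1.63) = 168.54° clockwise from north.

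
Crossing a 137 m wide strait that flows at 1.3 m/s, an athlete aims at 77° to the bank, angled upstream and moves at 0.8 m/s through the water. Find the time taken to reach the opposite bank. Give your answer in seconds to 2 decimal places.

The component of the athlete's velocity perpendicular to the bank is 0.8 × sin 77° = 0.779 m/s.
The current is parallel to the bank, so it does not affect the crossing time.
Time = 137 / 0.779 = 175.755 s.

175.75 s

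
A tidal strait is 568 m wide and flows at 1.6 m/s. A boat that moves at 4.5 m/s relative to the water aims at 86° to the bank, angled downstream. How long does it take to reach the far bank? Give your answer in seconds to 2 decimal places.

The component of the boat's velocity perpendicular to the bank is 4.5 × sin 86° = 4.489 m/s.
The current is parallel to the bank, so it does not affect the crossing time.
Time = 568 / 4.489 = 126.530 s.

126.53 s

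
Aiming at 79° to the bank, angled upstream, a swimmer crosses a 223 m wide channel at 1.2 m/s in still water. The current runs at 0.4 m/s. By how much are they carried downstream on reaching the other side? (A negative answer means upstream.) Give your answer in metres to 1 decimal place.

Perpendicular speed = 1.178 m/s; crossing time = 223 / 1.178 = 189.312 s.
Net downstream speed = 0.171 m/s.
Drift = 0.171 × 189.312 = 32.378 m (downstream).

32.4 m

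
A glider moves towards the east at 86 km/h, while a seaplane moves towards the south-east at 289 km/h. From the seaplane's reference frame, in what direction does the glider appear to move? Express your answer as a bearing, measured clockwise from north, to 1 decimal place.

329.9°

Taking east as x and north as y: glider velocity = (86.000, 0.000) km/h; seaplane velocity = (204.354, -204.354) km/h.
Velocity of glider relative to seaplane = (86.000, 0.000) − (204.354, -204.354) = (-118.354, 204.354) km/h.
Bearing = atan2(-118.35, 204.35) = 329.92° clockwise from north.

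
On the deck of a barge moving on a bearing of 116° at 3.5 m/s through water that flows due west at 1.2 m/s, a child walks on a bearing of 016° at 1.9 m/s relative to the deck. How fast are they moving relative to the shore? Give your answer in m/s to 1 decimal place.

2.5 m/s

In east/north components (m/s): child relative to barge = (0.524, 1.826); barge relative to water = (3.146, -1.534); water relative to ground = (-1.200, 0.000).
Sum = (2.469, 0.292) m/s.
Speed = |(2.469, 0.292)| = 2.487 m/s.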